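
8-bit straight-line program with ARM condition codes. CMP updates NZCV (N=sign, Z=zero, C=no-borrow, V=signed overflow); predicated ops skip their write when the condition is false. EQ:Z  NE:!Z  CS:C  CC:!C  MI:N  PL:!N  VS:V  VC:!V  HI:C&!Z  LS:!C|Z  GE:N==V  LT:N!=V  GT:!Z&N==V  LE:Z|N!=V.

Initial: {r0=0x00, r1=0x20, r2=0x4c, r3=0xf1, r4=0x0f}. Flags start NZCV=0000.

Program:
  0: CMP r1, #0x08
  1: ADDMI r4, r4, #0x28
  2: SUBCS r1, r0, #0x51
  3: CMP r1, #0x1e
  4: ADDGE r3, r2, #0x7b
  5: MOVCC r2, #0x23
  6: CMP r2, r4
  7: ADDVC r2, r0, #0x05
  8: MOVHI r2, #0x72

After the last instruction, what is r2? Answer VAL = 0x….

0: ✓ CMP  NZCV=0010
1: · ADDMI
2: ✓ SUBCS  r1←0xaf
3: ✓ CMP  NZCV=1010
4: · ADDGE
5: · MOVCC
6: ✓ CMP  NZCV=0010
7: ✓ ADDVC  r2←0x05
8: ✓ MOVHI  r2←0x72

VAL = 0x72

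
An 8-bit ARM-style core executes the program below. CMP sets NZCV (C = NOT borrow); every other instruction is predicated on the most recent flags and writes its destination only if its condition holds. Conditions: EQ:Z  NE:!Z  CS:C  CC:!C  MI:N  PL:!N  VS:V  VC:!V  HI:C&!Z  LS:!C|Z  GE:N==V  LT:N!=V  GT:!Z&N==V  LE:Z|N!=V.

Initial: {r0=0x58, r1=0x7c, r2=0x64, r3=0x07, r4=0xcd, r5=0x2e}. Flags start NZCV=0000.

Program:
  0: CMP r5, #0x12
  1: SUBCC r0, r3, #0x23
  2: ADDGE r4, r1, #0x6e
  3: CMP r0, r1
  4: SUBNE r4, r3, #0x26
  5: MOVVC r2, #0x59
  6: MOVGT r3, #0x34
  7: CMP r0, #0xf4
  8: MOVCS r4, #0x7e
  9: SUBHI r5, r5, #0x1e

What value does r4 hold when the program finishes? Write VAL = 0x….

VAL = 0xe1

[0] flags=0010 → (cmp)
[1] flags=0010 CC?F → skip
[2] flags=0010 GE?T → r4=0xea
[3] flags=1000 → (cmp)
[4] flags=1000 NE?T → r4=0xe1
[5] flags=1000 VC?T → r2=0x59
[6] flags=1000 GT?F → skip
[7] flags=0000 → (cmp)
[8] flags=0000 CS?F → skip
[9] flags=0000 HI?F → skip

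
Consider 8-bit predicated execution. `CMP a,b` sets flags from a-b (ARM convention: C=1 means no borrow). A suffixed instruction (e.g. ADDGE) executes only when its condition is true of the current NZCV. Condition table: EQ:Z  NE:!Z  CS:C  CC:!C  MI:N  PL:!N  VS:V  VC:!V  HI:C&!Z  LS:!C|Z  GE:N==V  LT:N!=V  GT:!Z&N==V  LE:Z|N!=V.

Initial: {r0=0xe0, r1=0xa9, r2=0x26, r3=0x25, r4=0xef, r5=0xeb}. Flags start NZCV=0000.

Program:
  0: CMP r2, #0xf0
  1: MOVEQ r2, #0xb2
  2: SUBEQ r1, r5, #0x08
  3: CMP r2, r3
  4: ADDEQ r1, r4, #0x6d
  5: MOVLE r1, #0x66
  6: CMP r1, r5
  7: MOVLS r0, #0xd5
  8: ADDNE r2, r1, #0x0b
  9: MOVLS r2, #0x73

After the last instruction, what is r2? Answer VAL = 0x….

0: ✓ CMP  NZCV=0000
1: · MOVEQ
2: · SUBEQ
3: ✓ CMP  NZCV=0010
4: · ADDEQ
5: · MOVLE
6: ✓ CMP  NZCV=1000
7: ✓ MOVLS  r0←0xd5
8: ✓ ADDNE  r2←0xb4
9: ✓ MOVLS  r2←0x73

VAL = 0x73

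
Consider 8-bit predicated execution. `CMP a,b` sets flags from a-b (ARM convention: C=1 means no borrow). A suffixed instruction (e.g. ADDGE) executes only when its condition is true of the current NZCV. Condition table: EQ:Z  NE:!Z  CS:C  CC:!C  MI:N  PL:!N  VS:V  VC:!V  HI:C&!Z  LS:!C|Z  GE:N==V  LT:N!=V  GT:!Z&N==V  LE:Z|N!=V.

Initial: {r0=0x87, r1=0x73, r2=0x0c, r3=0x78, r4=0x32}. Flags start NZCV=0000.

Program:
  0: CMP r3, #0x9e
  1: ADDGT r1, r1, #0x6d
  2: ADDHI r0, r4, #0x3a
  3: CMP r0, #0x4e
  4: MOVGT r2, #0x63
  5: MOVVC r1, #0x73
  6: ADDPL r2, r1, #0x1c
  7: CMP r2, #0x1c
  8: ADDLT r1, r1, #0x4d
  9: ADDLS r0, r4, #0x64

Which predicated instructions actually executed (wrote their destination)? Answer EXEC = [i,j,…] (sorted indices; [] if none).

EXEC = [1,6,8]

0: ✓ CMP  NZCV=1001
1: ✓ ADDGT  r1←0xe0
2: · ADDHI
3: ✓ CMP  NZCV=0011
4: · MOVGT
5: · MOVVC
6: ✓ ADDPL  r2←0xfc
7: ✓ CMP  NZCV=1010
8: ✓ ADDLT  r1←0x2d
9: · ADDLS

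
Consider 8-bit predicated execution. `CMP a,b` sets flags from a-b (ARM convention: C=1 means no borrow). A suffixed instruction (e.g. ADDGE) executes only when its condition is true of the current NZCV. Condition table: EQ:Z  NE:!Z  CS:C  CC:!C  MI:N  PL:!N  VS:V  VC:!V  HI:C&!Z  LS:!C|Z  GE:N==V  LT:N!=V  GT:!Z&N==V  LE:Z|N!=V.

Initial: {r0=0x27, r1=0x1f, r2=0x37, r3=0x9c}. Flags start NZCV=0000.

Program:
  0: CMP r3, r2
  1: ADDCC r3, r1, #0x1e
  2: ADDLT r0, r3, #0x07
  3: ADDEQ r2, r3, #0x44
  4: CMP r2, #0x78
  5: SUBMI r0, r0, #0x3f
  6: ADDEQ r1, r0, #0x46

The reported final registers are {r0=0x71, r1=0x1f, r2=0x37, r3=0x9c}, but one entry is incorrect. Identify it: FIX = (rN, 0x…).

FIX = (r0, 0x64)

[0] flags=0011 → (cmp)
[1] flags=0011 CC?F → skip
[2] flags=0011 LT?T → r0=0xa3
[3] flags=0011 EQ?F → skip
[4] flags=1000 → (cmp)
[5] flags=1000 MI?T → r0=0x64
[6] flags=1000 EQ?F → skip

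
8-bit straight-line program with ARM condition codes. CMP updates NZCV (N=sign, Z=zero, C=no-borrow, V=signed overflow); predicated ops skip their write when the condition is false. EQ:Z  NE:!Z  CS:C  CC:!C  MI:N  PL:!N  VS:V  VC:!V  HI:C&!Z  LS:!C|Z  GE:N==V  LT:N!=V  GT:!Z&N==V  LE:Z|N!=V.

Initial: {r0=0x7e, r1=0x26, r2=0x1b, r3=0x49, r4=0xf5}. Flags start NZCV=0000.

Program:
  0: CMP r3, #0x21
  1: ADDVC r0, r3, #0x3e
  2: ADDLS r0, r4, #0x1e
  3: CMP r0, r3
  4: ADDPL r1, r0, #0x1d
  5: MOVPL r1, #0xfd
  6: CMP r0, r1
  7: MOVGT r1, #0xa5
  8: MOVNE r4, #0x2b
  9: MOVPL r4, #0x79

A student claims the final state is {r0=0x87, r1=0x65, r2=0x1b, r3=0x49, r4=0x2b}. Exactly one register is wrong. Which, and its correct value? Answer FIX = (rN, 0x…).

0: ✓ CMP  NZCV=0010
1: ✓ ADDVC  r0←0x87
2: · ADDLS
3: ✓ CMP  NZCV=0011
4: ✓ ADDPL  r1←0xa4
5: ✓ MOVPL  r1←0xfd
6: ✓ CMP  NZCV=1000
7: · MOVGT
8: ✓ MOVNE  r4←0x2b
9: · MOVPL

FIX = (r1, 0xfd)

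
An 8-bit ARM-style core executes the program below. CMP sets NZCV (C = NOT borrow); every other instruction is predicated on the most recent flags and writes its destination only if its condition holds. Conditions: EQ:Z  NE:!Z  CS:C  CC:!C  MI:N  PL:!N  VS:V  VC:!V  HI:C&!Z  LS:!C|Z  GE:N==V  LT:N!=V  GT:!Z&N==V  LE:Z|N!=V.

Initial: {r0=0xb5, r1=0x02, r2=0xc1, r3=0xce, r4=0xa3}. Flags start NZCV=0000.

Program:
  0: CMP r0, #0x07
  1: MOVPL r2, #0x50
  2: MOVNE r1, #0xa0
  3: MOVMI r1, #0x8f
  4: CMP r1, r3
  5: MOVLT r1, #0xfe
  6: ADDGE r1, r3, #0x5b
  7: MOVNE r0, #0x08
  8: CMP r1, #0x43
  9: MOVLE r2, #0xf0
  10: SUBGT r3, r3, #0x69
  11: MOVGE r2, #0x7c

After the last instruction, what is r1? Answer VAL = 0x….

VAL = 0xfe

[0] flags=1010 → (cmp)
[1] flags=1010 PL?F → skip
[2] flags=1010 NE?T → r1=0xa0
[3] flags=1010 MI?T → r1=0x8f
[4] flags=1000 → (cmp)
[5] flags=1000 LT?T → r1=0xfe
[6] flags=1000 GE?F → skip
[7] flags=1000 NE?T → r0=0x08
[8] flags=1010 → (cmp)
[9] flags=1010 LE?T → r2=0xf0
[10] flags=1010 GT?F → skip
[11] flags=1010 GE?F → skip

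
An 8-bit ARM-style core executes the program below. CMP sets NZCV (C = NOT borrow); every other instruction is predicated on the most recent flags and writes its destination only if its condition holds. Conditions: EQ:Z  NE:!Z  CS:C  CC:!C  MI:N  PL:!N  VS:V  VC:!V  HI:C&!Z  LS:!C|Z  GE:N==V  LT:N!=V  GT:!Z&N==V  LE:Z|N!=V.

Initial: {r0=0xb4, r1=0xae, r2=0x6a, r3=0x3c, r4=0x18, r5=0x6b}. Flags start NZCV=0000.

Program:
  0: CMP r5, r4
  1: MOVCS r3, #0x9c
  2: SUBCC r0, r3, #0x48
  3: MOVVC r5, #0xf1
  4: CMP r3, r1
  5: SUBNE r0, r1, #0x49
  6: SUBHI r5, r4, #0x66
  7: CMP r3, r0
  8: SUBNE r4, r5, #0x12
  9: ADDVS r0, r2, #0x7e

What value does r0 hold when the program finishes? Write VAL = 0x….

[0] flags=0010 → (cmp)
[1] flags=0010 CS?T → r3=0x9c
[2] flags=0010 CC?F → skip
[3] flags=0010 VC?T → r5=0xf1
[4] flags=1000 → (cmp)
[5] flags=1000 NE?T → r0=0x65
[6] flags=1000 HI?F → skip
[7] flags=0011 → (cmp)
[8] flags=0011 NE?T → r4=0xdf
[9] flags=0011 VS?T → r0=0xe8

VAL = 0xe8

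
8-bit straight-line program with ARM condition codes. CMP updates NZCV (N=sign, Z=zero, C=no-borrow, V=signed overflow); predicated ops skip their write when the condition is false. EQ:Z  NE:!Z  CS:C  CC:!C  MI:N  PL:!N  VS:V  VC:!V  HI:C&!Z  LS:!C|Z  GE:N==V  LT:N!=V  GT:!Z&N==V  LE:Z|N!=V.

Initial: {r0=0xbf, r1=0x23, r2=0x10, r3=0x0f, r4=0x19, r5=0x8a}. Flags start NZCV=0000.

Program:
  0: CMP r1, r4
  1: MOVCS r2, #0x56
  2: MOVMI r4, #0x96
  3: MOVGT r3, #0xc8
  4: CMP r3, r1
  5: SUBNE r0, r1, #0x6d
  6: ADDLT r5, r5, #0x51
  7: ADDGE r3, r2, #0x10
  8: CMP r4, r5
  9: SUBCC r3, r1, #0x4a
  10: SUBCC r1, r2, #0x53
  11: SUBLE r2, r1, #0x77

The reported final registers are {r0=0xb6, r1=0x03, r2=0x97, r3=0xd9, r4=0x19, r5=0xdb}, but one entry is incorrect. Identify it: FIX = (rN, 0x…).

FIX = (r2, 0x56)

0: ✓ CMP  NZCV=0010
1: ✓ MOVCS  r2←0x56
2: · MOVMI
3: ✓ MOVGT  r3←0xc8
4: ✓ CMP  NZCV=1010
5: ✓ SUBNE  r0←0xb6
6: ✓ ADDLT  r5←0xdb
7: · ADDGE
8: ✓ CMP  NZCV=0000
9: ✓ SUBCC  r3←0xd9
10: ✓ SUBCC  r1←0x03
11: · SUBLE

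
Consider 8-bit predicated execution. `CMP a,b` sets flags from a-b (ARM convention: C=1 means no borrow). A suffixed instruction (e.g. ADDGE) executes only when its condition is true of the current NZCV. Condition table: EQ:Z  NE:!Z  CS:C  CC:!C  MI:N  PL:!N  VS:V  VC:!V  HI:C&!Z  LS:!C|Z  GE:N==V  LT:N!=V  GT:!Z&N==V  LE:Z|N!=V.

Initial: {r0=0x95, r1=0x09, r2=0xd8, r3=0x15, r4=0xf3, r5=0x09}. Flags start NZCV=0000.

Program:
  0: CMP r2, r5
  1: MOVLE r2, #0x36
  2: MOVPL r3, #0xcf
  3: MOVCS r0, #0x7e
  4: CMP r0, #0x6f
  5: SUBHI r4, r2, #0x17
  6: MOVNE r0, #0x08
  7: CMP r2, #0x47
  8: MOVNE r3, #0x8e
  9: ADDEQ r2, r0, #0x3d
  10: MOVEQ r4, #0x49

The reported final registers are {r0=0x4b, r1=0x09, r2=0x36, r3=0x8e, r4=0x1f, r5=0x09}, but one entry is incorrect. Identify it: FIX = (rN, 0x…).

FIX = (r0, 0x08)

0: ✓ CMP  NZCV=1010
1: ✓ MOVLE  r2←0x36
2: · MOVPL
3: ✓ MOVCS  r0←0x7e
4: ✓ CMP  NZCV=0010
5: ✓ SUBHI  r4←0x1f
6: ✓ MOVNE  r0←0x08
7: ✓ CMP  NZCV=1000
8: ✓ MOVNE  r3←0x8e
9: · ADDEQ
10: · MOVEQ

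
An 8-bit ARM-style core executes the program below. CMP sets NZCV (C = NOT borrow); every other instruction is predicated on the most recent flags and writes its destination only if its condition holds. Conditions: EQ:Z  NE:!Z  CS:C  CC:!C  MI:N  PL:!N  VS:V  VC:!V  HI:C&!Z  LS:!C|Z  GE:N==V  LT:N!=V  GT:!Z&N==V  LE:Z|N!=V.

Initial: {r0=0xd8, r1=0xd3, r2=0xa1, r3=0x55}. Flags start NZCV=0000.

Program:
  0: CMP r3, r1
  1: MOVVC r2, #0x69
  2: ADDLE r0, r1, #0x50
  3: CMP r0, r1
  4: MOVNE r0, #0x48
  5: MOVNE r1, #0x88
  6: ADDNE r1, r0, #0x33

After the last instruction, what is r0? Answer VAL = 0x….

0: ✓ CMP  NZCV=1001
1: · MOVVC
2: · ADDLE
3: ✓ CMP  NZCV=0010
4: ✓ MOVNE  r0←0x48
5: ✓ MOVNE  r1←0x88
6: ✓ ADDNE  r1←0x7b

VAL = 0x48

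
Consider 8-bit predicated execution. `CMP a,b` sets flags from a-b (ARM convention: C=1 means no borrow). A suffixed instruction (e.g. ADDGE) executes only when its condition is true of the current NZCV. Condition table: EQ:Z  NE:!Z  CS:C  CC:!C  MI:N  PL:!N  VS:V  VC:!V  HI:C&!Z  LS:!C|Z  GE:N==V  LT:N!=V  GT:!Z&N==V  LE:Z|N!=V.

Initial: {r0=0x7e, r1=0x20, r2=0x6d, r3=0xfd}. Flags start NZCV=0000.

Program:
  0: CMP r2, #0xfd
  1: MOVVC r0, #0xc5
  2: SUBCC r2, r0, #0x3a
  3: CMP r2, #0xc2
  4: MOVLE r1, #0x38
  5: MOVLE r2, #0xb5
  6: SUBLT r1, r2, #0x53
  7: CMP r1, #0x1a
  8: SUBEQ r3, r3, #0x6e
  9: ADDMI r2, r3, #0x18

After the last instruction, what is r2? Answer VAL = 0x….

[0] flags=0000 → (cmp)
[1] flags=0000 VC?T → r0=0xc5
[2] flags=0000 CC?T → r2=0x8b
[3] flags=1000 → (cmp)
[4] flags=1000 LE?T → r1=0x38
[5] flags=1000 LE?T → r2=0xb5
[6] flags=1000 LT?T → r1=0x62
[7] flags=0010 → (cmp)
[8] flags=0010 EQ?F → skip
[9] flags=0010 MI?F → skip

VAL = 0xb5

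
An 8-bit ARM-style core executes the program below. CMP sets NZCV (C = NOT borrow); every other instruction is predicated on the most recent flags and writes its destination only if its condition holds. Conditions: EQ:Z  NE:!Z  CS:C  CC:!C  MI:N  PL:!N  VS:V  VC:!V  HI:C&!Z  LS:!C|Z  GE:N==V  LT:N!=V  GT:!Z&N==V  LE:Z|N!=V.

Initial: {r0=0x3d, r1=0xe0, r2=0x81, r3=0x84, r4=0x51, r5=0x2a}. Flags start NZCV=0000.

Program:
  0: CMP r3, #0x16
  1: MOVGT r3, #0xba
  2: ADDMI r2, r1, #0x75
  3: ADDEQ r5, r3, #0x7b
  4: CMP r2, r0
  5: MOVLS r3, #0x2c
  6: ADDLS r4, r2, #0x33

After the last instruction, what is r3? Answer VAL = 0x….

VAL = 0x84

[0] flags=0011 → (cmp)
[1] flags=0011 GT?F → skip
[2] flags=0011 MI?F → skip
[3] flags=0011 EQ?F → skip
[4] flags=0011 → (cmp)
[5] flags=0011 LS?F → skip
[6] flags=0011 LS?F → skip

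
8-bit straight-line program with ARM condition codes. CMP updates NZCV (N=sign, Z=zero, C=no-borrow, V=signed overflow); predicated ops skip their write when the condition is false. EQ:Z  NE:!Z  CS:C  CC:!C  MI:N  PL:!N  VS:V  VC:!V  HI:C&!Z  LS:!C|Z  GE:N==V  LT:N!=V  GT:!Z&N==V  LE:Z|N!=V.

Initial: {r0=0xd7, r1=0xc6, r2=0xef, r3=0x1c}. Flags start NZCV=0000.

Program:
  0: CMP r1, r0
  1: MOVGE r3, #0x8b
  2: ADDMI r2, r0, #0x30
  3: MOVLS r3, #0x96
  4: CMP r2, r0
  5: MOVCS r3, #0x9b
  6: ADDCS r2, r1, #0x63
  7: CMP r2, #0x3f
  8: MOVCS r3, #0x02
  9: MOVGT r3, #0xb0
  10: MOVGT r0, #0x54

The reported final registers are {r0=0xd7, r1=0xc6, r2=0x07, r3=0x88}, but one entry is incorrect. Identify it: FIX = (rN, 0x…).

[0] flags=1000 → (cmp)
[1] flags=1000 GE?F → skip
[2] flags=1000 MI?T → r2=0x07
[3] flags=1000 LS?T → r3=0x96
[4] flags=0000 → (cmp)
[5] flags=0000 CS?F → skip
[6] flags=0000 CS?F → skip
[7] flags=1000 → (cmp)
[8] flags=1000 CS?F → skip
[9] flags=1000 GT?F → skip
[10] flags=1000 GT?F → skip

FIX = (r3, 0x96)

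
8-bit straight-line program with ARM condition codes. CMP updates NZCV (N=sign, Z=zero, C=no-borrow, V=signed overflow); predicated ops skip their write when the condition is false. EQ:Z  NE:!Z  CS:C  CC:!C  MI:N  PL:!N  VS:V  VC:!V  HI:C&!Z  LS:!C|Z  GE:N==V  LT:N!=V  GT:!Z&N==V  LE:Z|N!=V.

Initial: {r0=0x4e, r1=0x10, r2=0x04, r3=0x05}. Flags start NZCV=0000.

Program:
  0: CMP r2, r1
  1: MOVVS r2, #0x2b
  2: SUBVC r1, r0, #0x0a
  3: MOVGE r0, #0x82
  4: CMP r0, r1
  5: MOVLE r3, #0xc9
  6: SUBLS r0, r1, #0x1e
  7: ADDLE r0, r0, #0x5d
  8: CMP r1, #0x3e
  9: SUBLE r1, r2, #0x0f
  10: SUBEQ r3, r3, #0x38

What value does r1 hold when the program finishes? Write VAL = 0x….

VAL = 0x44

0: ✓ CMP  NZCV=1000
1: · MOVVS
2: ✓ SUBVC  r1←0x44
3: · MOVGE
4: ✓ CMP  NZCV=0010
5: · MOVLE
6: · SUBLS
7: · ADDLE
8: ✓ CMP  NZCV=0010
9: · SUBLE
10: · SUBEQ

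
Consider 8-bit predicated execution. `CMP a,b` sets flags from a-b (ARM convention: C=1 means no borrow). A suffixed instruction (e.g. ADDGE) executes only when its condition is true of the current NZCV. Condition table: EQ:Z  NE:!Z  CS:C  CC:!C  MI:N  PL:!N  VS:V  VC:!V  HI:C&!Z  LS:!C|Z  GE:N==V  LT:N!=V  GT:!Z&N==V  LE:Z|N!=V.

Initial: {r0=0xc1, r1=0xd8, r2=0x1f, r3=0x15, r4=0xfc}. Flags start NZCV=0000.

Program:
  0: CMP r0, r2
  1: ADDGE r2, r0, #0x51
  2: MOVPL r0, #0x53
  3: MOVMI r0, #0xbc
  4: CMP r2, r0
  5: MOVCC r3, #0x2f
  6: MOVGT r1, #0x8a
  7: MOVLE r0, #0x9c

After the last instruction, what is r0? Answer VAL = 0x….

[0] flags=1010 → (cmp)
[1] flags=1010 GE?F → skip
[2] flags=1010 PL?F → skip
[3] flags=1010 MI?T → r0=0xbc
[4] flags=0000 → (cmp)
[5] flags=0000 CC?T → r3=0x2f
[6] flags=0000 GT?T → r1=0x8a
[7] flags=0000 LE?F → skip

VAL = 0xbc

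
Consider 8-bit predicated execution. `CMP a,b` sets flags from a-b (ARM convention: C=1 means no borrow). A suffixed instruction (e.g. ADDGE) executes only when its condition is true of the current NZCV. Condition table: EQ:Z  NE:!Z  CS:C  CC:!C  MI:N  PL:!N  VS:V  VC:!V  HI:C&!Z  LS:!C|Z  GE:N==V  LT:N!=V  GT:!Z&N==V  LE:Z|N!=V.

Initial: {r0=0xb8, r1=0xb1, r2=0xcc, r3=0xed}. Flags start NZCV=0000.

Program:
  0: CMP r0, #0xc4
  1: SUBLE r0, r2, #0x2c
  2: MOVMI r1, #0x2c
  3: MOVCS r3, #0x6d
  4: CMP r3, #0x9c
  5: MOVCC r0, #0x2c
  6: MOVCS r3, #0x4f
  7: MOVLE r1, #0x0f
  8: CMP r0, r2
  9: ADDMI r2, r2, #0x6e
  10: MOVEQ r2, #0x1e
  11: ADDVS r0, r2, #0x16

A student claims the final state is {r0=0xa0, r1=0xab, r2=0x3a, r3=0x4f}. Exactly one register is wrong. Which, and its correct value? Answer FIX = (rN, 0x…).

FIX = (r1, 0x2c)

[0] flags=1000 → (cmp)
[1] flags=1000 LE?T → r0=0xa0
[2] flags=1000 MI?T → r1=0x2c
[3] flags=1000 CS?F → skip
[4] flags=0010 → (cmp)
[5] flags=0010 CC?F → skip
[6] flags=0010 CS?T → r3=0x4f
[7] flags=0010 LE?F → skip
[8] flags=1000 → (cmp)
[9] flags=1000 MI?T → r2=0x3a
[10] flags=1000 EQ?F → skip
[11] flags=1000 VS?F → skip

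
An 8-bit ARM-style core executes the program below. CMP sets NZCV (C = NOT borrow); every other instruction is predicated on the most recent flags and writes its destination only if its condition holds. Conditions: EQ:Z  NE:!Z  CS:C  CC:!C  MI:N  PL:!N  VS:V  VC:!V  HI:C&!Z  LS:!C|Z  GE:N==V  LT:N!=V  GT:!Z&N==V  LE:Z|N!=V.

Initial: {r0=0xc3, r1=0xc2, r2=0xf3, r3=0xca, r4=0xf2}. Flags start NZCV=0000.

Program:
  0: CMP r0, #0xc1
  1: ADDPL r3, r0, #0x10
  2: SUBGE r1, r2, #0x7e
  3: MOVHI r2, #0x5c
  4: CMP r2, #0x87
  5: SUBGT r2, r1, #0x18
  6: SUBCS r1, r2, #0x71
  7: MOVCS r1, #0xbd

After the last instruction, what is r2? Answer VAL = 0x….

[0] flags=0010 → (cmp)
[1] flags=0010 PL?T → r3=0xd3
[2] flags=0010 GE?T → r1=0x75
[3] flags=0010 HI?T → r2=0x5c
[4] flags=1001 → (cmp)
[5] flags=1001 GT?T → r2=0x5d
[6] flags=1001 CS?F → skip
[7] flags=1001 CS?F → skip

VAL = 0x5d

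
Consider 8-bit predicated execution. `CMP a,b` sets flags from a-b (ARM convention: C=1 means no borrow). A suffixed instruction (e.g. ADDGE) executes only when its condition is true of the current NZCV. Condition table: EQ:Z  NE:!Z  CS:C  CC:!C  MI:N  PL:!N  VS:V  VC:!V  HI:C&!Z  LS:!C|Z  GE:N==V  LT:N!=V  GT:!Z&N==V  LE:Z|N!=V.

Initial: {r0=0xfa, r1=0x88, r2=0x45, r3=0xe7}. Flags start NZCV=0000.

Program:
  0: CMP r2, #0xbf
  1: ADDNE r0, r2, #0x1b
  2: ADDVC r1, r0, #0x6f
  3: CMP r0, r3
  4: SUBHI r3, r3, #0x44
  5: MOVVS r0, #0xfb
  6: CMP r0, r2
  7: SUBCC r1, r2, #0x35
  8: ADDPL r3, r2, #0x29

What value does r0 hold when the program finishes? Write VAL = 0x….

0: ✓ CMP  NZCV=1001
1: ✓ ADDNE  r0←0x60
2: · ADDVC
3: ✓ CMP  NZCV=0000
4: · SUBHI
5: · MOVVS
6: ✓ CMP  NZCV=0010
7: · SUBCC
8: ✓ ADDPL  r3←0x6e

VAL = 0x60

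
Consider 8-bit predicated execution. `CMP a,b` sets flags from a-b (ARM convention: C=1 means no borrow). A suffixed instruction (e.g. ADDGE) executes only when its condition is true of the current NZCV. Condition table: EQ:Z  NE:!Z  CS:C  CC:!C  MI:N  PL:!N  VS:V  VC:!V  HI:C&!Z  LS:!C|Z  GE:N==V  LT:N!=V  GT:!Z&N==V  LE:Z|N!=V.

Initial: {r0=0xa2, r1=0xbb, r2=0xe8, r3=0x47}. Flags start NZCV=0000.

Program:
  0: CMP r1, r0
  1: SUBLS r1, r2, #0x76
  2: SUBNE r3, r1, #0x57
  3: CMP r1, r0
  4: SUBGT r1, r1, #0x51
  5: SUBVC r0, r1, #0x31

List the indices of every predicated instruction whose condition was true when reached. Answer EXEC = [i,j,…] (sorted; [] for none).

EXEC = [2,4,5]

[0] flags=0010 → (cmp)
[1] flags=0010 LS?F → skip
[2] flags=0010 NE?T → r3=0x64
[3] flags=0010 → (cmp)
[4] flags=0010 GT?T → r1=0x6a
[5] flags=0010 VC?T → r0=0x39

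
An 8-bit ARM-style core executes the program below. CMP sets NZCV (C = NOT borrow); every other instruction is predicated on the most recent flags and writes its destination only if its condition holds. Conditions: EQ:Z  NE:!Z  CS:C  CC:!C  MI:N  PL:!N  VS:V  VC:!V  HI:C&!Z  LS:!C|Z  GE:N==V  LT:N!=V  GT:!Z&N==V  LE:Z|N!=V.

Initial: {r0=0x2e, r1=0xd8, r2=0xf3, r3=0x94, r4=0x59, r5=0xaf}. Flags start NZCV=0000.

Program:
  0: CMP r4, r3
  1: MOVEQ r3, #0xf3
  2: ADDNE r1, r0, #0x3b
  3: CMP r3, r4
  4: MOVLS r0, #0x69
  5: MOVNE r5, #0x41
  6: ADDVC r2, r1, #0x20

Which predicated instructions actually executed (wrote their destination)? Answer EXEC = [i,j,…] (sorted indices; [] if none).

0: ✓ CMP  NZCV=1001
1: · MOVEQ
2: ✓ ADDNE  r1←0x69
3: ✓ CMP  NZCV=0011
4: · MOVLS
5: ✓ MOVNE  r5←0x41
6: · ADDVC

EXEC = [2,5]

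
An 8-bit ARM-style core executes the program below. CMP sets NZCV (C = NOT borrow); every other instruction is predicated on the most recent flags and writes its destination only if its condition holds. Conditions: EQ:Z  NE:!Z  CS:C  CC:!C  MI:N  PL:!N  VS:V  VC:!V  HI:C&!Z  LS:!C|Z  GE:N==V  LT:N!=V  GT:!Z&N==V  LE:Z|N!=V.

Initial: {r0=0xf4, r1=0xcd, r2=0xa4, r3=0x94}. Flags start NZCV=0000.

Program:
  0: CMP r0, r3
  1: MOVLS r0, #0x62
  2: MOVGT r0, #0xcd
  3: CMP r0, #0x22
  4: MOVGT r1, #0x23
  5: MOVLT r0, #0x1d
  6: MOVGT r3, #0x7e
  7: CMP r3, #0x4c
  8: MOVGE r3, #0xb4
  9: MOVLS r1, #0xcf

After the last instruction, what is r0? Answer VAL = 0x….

0: ✓ CMP  NZCV=0010
1: · MOVLS
2: ✓ MOVGT  r0←0xcd
3: ✓ CMP  NZCV=1010
4: · MOVGT
5: ✓ MOVLT  r0←0x1d
6: · MOVGT
7: ✓ CMP  NZCV=0011
8: · MOVGE
9: · MOVLS

VAL = 0x1d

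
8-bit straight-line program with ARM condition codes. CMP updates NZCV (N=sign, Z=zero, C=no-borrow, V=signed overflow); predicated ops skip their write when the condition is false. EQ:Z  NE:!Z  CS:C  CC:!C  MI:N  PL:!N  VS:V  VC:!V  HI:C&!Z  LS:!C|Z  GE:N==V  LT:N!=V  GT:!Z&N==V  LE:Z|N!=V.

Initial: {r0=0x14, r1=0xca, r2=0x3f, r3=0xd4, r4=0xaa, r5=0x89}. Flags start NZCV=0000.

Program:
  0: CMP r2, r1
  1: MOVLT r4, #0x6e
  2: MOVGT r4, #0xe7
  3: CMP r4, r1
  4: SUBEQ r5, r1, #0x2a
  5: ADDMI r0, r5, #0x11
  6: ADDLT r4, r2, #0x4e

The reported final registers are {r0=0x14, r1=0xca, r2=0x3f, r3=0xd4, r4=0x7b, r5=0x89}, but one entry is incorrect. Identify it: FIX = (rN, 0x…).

[0] flags=0000 → (cmp)
[1] flags=0000 LT?F → skip
[2] flags=0000 GT?T → r4=0xe7
[3] flags=0010 → (cmp)
[4] flags=0010 EQ?F → skip
[5] flags=0010 MI?F → skip
[6] flags=0010 LT?F → skip

FIX = (r4, 0xe7)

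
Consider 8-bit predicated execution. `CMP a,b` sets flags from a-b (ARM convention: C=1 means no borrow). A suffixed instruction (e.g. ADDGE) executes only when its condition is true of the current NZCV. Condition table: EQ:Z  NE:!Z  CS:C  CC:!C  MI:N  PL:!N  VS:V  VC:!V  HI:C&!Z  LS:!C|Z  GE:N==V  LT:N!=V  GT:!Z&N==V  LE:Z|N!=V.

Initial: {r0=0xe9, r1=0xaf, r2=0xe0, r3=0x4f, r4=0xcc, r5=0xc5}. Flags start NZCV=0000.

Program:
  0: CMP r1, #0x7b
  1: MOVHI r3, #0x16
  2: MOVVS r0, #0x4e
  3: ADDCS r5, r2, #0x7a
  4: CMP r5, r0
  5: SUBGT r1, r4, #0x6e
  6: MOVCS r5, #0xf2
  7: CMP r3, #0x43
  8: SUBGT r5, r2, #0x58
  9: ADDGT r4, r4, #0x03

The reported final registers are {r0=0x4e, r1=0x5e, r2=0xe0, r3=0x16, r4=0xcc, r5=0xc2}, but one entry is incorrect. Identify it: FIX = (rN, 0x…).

0: ✓ CMP  NZCV=0011
1: ✓ MOVHI  r3←0x16
2: ✓ MOVVS  r0←0x4e
3: ✓ ADDCS  r5←0x5a
4: ✓ CMP  NZCV=0010
5: ✓ SUBGT  r1←0x5e
6: ✓ MOVCS  r5←0xf2
7: ✓ CMP  NZCV=1000
8: · SUBGT
9: · ADDGT

FIX = (r5, 0xf2)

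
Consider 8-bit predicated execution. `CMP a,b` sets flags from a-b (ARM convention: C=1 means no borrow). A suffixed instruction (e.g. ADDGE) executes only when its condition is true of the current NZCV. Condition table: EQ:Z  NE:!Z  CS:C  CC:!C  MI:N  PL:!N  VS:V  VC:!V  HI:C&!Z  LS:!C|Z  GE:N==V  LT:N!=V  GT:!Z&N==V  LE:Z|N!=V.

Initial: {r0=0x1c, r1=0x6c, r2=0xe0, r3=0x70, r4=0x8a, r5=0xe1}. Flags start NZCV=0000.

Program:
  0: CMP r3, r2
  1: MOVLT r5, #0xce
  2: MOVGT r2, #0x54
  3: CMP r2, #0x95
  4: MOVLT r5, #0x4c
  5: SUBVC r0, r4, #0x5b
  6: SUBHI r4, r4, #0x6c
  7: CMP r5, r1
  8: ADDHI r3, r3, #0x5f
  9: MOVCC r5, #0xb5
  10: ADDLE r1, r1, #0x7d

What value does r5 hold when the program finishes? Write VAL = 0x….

VAL = 0xe1

0: ✓ CMP  NZCV=1001
1: · MOVLT
2: ✓ MOVGT  r2←0x54
3: ✓ CMP  NZCV=1001
4: · MOVLT
5: · SUBVC
6: · SUBHI
7: ✓ CMP  NZCV=0011
8: ✓ ADDHI  r3←0xcf
9: · MOVCC
10: ✓ ADDLE  r1←0xe9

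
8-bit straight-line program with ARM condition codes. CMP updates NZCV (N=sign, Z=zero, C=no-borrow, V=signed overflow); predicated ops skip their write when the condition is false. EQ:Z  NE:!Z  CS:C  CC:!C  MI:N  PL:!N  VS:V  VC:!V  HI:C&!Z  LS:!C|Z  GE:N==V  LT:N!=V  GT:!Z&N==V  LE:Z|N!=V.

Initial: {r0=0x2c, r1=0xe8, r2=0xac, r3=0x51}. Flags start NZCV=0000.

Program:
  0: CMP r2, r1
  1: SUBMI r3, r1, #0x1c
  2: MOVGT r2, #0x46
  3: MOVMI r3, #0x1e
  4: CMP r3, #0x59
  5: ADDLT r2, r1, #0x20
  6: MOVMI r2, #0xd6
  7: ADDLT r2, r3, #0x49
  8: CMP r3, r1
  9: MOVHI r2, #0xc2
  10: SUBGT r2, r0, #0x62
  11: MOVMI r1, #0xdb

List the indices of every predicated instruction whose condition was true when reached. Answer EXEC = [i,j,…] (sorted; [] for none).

0: ✓ CMP  NZCV=1000
1: ✓ SUBMI  r3←0xcc
2: · MOVGT
3: ✓ MOVMI  r3←0x1e
4: ✓ CMP  NZCV=1000
5: ✓ ADDLT  r2←0x08
6: ✓ MOVMI  r2←0xd6
7: ✓ ADDLT  r2←0x67
8: ✓ CMP  NZCV=0000
9: · MOVHI
10: ✓ SUBGT  r2←0xca
11: · MOVMI

EXEC = [1,3,5,6,7,10]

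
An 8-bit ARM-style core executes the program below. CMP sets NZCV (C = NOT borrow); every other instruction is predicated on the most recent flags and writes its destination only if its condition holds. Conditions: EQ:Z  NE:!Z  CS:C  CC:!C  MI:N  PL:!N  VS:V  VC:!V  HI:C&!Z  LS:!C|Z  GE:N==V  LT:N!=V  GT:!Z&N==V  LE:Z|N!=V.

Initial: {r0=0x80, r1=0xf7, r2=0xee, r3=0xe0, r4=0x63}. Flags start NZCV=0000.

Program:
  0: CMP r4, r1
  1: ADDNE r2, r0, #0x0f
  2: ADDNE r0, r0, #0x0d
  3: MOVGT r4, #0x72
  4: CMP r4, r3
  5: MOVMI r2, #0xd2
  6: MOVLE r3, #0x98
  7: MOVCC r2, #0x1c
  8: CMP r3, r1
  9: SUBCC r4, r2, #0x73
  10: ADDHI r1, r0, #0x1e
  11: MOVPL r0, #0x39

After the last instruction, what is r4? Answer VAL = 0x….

VAL = 0xa9

0: ✓ CMP  NZCV=0000
1: ✓ ADDNE  r2←0x8f
2: ✓ ADDNE  r0←0x8d
3: ✓ MOVGT  r4←0x72
4: ✓ CMP  NZCV=1001
5: ✓ MOVMI  r2←0xd2
6: · MOVLE
7: ✓ MOVCC  r2←0x1c
8: ✓ CMP  NZCV=1000
9: ✓ SUBCC  r4←0xa9
10: · ADDHI
11: · MOVPL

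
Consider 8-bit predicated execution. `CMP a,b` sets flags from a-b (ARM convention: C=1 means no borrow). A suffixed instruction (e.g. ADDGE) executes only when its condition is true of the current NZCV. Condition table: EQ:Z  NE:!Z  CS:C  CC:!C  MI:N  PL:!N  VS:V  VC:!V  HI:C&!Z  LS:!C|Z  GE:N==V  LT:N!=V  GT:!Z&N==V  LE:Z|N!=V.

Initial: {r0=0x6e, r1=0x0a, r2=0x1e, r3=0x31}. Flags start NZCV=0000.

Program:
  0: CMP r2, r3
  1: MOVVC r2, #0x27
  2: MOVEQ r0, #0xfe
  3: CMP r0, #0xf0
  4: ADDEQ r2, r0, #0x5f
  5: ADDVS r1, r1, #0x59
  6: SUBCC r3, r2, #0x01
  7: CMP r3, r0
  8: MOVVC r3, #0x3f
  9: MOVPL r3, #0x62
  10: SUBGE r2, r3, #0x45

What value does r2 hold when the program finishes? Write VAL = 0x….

VAL = 0x27

[0] flags=1000 → (cmp)
[1] flags=1000 VC?T → r2=0x27
[2] flags=1000 EQ?F → skip
[3] flags=0000 → (cmp)
[4] flags=0000 EQ?F → skip
[5] flags=0000 VS?F → skip
[6] flags=0000 CC?T → r3=0x26
[7] flags=1000 → (cmp)
[8] flags=1000 VC?T → r3=0x3f
[9] flags=1000 PL?F → skip
[10] flags=1000 GE?F → skip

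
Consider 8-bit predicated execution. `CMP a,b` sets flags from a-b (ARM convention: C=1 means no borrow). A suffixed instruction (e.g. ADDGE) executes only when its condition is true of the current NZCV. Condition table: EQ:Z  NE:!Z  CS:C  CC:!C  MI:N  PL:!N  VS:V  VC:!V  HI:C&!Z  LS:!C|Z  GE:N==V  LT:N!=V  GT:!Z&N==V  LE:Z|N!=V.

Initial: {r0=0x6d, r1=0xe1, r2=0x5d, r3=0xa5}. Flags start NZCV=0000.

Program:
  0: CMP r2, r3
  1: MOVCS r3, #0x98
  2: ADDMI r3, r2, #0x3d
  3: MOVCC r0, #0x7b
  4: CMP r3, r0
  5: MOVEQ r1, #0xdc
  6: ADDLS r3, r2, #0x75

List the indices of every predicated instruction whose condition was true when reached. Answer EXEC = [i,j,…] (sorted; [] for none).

[0] flags=1001 → (cmp)
[1] flags=1001 CS?F → skip
[2] flags=1001 MI?T → r3=0x9a
[3] flags=1001 CC?T → r0=0x7b
[4] flags=0011 → (cmp)
[5] flags=0011 EQ?F → skip
[6] flags=0011 LS?F → skip

EXEC = [2,3]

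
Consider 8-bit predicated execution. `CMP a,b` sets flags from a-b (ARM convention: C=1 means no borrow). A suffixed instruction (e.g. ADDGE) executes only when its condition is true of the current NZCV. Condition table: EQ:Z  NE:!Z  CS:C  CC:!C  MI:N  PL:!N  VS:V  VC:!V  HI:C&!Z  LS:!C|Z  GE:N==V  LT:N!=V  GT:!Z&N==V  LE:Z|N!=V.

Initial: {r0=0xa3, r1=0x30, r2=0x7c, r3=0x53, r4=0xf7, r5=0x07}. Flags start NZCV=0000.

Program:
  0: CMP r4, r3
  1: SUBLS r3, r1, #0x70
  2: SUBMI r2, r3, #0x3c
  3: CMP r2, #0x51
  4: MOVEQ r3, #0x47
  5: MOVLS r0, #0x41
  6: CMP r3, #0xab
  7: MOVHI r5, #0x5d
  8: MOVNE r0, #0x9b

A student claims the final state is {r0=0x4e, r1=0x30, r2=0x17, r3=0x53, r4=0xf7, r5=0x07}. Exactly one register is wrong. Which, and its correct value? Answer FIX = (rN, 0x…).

0: ✓ CMP  NZCV=1010
1: · SUBLS
2: ✓ SUBMI  r2←0x17
3: ✓ CMP  NZCV=1000
4: · MOVEQ
5: ✓ MOVLS  r0←0x41
6: ✓ CMP  NZCV=1001
7: · MOVHI
8: ✓ MOVNE  r0←0x9b

FIX = (r0, 0x9b)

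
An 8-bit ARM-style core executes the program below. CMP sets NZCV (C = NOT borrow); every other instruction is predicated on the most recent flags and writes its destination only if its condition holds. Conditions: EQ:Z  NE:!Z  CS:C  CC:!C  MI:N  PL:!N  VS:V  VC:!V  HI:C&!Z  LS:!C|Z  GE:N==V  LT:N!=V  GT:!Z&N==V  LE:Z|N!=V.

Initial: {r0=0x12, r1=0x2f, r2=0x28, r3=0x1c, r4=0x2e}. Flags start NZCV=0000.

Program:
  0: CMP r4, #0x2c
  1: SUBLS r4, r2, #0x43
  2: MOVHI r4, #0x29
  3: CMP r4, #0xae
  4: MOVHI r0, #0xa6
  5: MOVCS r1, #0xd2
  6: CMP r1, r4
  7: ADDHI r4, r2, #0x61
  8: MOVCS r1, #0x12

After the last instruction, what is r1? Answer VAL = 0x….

0: ✓ CMP  NZCV=0010
1: · SUBLS
2: ✓ MOVHI  r4←0x29
3: ✓ CMP  NZCV=0000
4: · MOVHI
5: · MOVCS
6: ✓ CMP  NZCV=0010
7: ✓ ADDHI  r4←0x89
8: ✓ MOVCS  r1←0x12

VAL = 0x12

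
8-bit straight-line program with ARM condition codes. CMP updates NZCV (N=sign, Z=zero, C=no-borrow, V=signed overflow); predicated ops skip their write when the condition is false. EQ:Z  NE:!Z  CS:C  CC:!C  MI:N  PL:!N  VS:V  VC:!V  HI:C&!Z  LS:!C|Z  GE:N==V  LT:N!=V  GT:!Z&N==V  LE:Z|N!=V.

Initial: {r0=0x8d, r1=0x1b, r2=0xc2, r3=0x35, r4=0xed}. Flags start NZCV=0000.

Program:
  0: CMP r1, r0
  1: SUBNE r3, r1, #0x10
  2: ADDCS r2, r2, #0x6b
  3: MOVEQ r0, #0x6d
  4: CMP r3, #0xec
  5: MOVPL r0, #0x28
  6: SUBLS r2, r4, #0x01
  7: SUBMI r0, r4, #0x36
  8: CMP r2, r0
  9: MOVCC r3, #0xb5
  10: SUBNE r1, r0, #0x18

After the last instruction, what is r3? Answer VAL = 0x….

VAL = 0x0b

0: ✓ CMP  NZCV=1001
1: ✓ SUBNE  r3←0x0b
2: · ADDCS
3: · MOVEQ
4: ✓ CMP  NZCV=0000
5: ✓ MOVPL  r0←0x28
6: ✓ SUBLS  r2←0xec
7: · SUBMI
8: ✓ CMP  NZCV=1010
9: · MOVCC
10: ✓ SUBNE  r1←0x10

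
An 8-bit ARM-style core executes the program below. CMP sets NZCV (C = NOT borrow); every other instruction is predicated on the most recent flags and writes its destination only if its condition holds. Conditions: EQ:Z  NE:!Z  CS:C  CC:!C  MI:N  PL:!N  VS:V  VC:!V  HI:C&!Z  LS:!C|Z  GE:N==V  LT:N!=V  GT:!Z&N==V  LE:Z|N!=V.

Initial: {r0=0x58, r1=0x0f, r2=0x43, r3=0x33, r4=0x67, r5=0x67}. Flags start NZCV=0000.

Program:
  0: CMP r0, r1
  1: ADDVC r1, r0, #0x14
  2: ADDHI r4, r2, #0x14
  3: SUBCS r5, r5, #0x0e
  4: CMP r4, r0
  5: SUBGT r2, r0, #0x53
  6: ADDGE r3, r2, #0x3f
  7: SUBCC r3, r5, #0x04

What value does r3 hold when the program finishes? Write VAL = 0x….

VAL = 0x55

0: ✓ CMP  NZCV=0010
1: ✓ ADDVC  r1←0x6c
2: ✓ ADDHI  r4←0x57
3: ✓ SUBCS  r5←0x59
4: ✓ CMP  NZCV=1000
5: · SUBGT
6: · ADDGE
7: ✓ SUBCC  r3←0x55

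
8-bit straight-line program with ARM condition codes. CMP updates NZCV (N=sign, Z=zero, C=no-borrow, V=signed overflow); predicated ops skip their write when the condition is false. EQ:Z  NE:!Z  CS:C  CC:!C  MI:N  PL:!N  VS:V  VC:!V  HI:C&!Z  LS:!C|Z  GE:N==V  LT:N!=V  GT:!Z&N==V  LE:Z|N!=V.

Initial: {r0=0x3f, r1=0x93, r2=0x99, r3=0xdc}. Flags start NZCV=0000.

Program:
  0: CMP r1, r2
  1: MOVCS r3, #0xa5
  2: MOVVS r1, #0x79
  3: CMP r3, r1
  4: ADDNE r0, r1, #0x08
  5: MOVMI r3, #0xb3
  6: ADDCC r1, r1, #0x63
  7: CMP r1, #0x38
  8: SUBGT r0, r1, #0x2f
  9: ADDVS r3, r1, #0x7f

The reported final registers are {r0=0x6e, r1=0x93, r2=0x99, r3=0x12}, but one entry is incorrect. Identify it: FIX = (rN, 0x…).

FIX = (r0, 0x9b)

[0] flags=1000 → (cmp)
[1] flags=1000 CS?F → skip
[2] flags=1000 VS?F → skip
[3] flags=0010 → (cmp)
[4] flags=0010 NE?T → r0=0x9b
[5] flags=0010 MI?F → skip
[6] flags=0010 CC?F → skip
[7] flags=0011 → (cmp)
[8] flags=0011 GT?F → skip
[9] flags=0011 VS?T → r3=0x12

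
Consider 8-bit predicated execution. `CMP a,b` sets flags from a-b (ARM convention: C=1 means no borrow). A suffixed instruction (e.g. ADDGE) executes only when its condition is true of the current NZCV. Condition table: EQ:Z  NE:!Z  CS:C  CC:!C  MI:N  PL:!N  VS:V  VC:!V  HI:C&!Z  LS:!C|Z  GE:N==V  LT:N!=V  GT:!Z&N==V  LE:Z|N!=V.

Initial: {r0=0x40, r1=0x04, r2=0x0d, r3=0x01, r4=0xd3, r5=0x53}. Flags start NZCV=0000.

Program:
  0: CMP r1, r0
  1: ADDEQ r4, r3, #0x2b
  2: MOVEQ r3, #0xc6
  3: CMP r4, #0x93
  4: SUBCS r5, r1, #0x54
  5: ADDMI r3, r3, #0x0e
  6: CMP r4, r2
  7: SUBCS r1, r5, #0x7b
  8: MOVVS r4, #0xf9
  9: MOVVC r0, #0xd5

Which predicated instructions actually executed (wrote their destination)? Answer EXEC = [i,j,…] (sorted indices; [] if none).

0: ✓ CMP  NZCV=1000
1: · ADDEQ
2: · MOVEQ
3: ✓ CMP  NZCV=0010
4: ✓ SUBCS  r5←0xb0
5: · ADDMI
6: ✓ CMP  NZCV=1010
7: ✓ SUBCS  r1←0x35
8: · MOVVS
9: ✓ MOVVC  r0←0xd5

EXEC = [4,7,9]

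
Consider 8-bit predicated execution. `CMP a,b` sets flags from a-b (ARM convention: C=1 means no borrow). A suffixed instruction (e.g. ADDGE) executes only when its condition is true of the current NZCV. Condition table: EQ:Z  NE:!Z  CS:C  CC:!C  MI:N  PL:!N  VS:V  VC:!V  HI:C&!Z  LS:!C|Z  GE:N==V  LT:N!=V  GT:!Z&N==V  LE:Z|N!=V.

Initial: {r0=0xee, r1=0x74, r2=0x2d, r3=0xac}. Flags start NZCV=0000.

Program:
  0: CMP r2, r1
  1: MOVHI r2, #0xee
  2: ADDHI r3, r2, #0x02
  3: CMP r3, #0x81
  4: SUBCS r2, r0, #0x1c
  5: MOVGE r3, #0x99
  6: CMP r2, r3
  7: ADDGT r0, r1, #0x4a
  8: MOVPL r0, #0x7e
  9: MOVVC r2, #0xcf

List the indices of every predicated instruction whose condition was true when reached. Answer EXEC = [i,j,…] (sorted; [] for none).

0: ✓ CMP  NZCV=1000
1: · MOVHI
2: · ADDHI
3: ✓ CMP  NZCV=0010
4: ✓ SUBCS  r2←0xd2
5: ✓ MOVGE  r3←0x99
6: ✓ CMP  NZCV=0010
7: ✓ ADDGT  r0←0xbe
8: ✓ MOVPL  r0←0x7e
9: ✓ MOVVC  r2←0xcf

EXEC = [4,5,7,8,9]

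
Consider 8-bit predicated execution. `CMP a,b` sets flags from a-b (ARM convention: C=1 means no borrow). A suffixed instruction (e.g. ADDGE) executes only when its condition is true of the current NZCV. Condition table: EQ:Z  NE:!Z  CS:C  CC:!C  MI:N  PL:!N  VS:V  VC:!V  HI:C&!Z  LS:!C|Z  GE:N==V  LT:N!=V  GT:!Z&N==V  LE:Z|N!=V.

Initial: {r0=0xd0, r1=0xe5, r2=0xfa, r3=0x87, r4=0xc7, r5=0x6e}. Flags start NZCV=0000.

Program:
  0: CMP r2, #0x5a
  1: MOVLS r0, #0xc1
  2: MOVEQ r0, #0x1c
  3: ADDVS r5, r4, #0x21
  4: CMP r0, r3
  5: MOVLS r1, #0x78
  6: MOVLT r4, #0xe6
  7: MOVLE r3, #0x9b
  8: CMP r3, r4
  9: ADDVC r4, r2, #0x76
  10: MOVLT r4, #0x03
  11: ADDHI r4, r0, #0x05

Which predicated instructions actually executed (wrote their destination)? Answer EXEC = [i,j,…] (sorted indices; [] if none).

[0] flags=1010 → (cmp)
[1] flags=1010 LS?F → skip
[2] flags=1010 EQ?F → skip
[3] flags=1010 VS?F → skip
[4] flags=0010 → (cmp)
[5] flags=0010 LS?F → skip
[6] flags=0010 LT?F → skip
[7] flags=0010 LE?F → skip
[8] flags=1000 → (cmp)
[9] flags=1000 VC?T → r4=0x70
[10] flags=1000 LT?T → r4=0x03
[11] flags=1000 HI?F → skip

EXEC = [9,10]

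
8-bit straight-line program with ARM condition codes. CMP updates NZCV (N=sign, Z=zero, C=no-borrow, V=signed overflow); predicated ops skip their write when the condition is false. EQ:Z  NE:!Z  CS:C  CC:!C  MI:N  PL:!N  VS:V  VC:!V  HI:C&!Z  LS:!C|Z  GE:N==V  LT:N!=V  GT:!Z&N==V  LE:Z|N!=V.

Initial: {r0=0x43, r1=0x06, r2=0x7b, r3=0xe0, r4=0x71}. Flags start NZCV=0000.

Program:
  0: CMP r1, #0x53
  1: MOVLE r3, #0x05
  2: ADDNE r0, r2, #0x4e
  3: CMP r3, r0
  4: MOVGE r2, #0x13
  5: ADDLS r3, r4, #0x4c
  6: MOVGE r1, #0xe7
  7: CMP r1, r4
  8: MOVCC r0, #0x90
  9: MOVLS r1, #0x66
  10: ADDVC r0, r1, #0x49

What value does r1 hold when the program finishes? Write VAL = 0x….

VAL = 0xe7

0: ✓ CMP  NZCV=1000
1: ✓ MOVLE  r3←0x05
2: ✓ ADDNE  r0←0xc9
3: ✓ CMP  NZCV=0000
4: ✓ MOVGE  r2←0x13
5: ✓ ADDLS  r3←0xbd
6: ✓ MOVGE  r1←0xe7
7: ✓ CMP  NZCV=0011
8: · MOVCC
9: · MOVLS
10: · ADDVC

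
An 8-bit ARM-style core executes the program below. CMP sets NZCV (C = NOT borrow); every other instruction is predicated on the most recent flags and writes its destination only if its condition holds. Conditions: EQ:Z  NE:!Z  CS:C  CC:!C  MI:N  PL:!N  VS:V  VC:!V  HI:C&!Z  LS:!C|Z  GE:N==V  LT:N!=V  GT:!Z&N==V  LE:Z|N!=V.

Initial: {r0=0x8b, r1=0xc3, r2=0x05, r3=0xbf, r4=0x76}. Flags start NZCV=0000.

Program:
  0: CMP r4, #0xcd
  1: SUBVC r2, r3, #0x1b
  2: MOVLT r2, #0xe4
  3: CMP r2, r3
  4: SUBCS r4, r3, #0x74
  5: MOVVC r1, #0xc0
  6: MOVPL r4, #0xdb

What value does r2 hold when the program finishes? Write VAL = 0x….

VAL = 0x05

0: ✓ CMP  NZCV=1001
1: · SUBVC
2: · MOVLT
3: ✓ CMP  NZCV=0000
4: · SUBCS
5: ✓ MOVVC  r1←0xc0
6: ✓ MOVPL  r4←0xdb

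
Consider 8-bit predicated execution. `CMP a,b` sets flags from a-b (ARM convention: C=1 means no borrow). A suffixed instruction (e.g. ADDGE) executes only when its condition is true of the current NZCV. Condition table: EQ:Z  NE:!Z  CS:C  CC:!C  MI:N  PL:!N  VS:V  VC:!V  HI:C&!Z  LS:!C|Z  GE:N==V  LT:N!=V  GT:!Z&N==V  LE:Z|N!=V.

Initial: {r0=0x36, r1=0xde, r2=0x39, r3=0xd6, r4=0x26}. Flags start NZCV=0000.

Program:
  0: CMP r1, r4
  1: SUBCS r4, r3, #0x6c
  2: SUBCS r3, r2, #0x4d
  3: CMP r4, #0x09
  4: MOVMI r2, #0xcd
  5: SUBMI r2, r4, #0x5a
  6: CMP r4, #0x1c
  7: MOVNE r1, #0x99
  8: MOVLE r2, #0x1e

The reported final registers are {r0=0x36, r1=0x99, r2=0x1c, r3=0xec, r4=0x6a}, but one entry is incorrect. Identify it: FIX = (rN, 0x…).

FIX = (r2, 0x39)

[0] flags=1010 → (cmp)
[1] flags=1010 CS?T → r4=0x6a
[2] flags=1010 CS?T → r3=0xec
[3] flags=0010 → (cmp)
[4] flags=0010 MI?F → skip
[5] flags=0010 MI?F → skip
[6] flags=0010 → (cmp)
[7] flags=0010 NE?T → r1=0x99
[8] flags=0010 LE?F → skip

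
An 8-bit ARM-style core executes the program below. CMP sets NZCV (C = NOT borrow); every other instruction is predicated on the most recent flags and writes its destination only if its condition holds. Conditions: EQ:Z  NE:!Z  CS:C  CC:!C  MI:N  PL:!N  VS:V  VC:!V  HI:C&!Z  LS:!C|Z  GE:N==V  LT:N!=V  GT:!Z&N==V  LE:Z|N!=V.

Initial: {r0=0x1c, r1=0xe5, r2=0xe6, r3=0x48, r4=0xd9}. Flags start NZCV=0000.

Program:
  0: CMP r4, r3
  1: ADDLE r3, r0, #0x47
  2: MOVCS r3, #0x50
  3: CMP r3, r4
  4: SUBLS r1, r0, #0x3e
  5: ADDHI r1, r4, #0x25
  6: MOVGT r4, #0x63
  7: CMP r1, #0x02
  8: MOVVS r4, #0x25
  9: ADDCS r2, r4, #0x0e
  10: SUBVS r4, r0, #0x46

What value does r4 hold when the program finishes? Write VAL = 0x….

0: ✓ CMP  NZCV=1010
1: ✓ ADDLE  r3←0x63
2: ✓ MOVCS  r3←0x50
3: ✓ CMP  NZCV=0000
4: ✓ SUBLS  r1←0xde
5: · ADDHI
6: ✓ MOVGT  r4←0x63
7: ✓ CMP  NZCV=1010
8: · MOVVS
9: ✓ ADDCS  r2←0x71
10: · SUBVS

VAL = 0x63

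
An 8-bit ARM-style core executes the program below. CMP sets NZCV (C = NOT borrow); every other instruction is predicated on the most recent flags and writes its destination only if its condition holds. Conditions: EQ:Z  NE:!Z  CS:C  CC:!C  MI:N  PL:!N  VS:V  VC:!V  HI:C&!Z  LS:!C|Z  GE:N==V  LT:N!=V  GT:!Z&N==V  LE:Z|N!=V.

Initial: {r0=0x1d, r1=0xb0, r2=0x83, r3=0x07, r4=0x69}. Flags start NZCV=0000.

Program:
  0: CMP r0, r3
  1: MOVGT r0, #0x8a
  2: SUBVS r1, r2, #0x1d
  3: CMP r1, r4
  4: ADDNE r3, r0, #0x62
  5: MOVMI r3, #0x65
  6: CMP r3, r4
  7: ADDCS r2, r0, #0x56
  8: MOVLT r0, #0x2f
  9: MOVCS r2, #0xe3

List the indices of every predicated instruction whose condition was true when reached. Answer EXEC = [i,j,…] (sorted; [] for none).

0: ✓ CMP  NZCV=0010
1: ✓ MOVGT  r0←0x8a
2: · SUBVS
3: ✓ CMP  NZCV=0011
4: ✓ ADDNE  r3←0xec
5: · MOVMI
6: ✓ CMP  NZCV=1010
7: ✓ ADDCS  r2←0xe0
8: ✓ MOVLT  r0←0x2f
9: ✓ MOVCS  r2←0xe3

EXEC = [1,4,7,8,9]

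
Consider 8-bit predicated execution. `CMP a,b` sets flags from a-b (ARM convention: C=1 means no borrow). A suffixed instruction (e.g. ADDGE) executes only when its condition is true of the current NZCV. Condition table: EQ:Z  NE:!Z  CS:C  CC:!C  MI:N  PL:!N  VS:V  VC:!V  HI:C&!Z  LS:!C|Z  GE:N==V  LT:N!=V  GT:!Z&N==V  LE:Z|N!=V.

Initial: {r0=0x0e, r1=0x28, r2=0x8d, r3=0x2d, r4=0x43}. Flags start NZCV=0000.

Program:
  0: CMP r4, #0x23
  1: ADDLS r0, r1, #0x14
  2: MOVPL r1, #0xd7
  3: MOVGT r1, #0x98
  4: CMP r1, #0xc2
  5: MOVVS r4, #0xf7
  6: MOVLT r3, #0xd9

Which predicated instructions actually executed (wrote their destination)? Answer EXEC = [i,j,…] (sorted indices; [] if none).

EXEC = [2,3,6]

[0] flags=0010 → (cmp)
[1] flags=0010 LS?F → skip
[2] flags=0010 PL?T → r1=0xd7
[3] flags=0010 GT?T → r1=0x98
[4] flags=1000 → (cmp)
[5] flags=1000 VS?F → skip
[6] flags=1000 LT?T → r3=0xd9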